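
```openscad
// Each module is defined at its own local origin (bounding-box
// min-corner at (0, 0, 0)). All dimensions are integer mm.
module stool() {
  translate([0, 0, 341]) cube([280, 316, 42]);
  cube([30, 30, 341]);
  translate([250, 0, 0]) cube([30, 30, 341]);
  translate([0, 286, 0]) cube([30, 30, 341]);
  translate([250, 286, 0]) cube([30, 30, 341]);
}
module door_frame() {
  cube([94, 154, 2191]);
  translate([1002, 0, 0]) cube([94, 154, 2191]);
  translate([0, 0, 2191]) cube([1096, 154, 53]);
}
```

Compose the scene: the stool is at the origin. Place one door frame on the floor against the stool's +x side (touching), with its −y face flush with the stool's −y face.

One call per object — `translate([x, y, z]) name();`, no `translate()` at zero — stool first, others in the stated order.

stool();
translate([280, 0, 0]) door_frame();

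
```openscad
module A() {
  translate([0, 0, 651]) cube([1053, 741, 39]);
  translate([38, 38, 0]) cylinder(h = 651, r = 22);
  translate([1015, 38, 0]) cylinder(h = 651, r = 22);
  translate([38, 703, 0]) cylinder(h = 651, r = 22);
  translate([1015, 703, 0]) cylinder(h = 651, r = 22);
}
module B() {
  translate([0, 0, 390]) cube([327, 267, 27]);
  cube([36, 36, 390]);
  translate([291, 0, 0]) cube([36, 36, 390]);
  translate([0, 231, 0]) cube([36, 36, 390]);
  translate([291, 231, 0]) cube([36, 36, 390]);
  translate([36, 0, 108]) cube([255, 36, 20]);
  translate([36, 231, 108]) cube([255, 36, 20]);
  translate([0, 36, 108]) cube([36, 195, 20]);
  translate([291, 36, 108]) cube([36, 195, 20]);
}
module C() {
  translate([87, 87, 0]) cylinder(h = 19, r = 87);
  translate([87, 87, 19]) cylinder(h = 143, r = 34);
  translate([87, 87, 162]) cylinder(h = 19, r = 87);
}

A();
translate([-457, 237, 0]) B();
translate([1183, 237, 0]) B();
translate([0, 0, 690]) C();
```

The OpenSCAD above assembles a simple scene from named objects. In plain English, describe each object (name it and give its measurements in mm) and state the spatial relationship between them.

A is a table with a 1053×741 mm rectangular top, 39 mm thick, top surface at z = 690 mm, supported by four round legs of 44 mm diameter, each leg's bounding box inset 16 mm from the nearest pair of top edges, running from the floor.

B is a simple wooden stool: a rectangular seat 327 mm (x) by 267 mm (y), 27 mm thick, top face at z = 417 mm, on four square legs, each 36×36 mm in cross-section. The legs rest on z = 0, each flush with a corner of the seat. Four stretchers, 36 mm wide and 20 mm tall, connect adjacent legs with their undersides at z = 108 mm, each running between the inner faces of the legs it joins and aligned with the legs' outer faces on the other axis.

C is a spool: two coaxial disc flanges of radius 87 mm and thickness 19 mm, joined by a core cylinder of radius 34 mm and height 143 mm. The lower flange rests on z = 0 and the three cylinders share a vertical axis.

Two stools sit around the table at the −x, +x sides. The spool is on top of the table.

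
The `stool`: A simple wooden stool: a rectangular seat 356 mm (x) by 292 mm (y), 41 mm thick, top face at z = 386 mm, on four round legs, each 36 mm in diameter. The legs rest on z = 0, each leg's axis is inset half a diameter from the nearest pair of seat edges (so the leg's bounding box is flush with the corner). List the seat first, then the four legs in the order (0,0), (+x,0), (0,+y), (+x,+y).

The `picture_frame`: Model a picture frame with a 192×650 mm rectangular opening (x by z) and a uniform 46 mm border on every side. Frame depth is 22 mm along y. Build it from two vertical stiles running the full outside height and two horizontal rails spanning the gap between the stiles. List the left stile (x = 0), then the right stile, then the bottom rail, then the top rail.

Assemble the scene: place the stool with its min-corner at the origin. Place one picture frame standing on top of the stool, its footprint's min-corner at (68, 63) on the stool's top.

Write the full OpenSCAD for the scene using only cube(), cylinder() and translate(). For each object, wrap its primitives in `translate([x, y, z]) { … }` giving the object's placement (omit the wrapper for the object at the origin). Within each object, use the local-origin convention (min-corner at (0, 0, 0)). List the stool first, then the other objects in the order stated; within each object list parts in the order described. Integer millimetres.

translate([0, 0, 345]) cube([356, 292, 41]);
translate([18, 18, 0]) cylinder(h = 345, r = 18);
translate([338, 18, 0]) cylinder(h = 345, r = 18);
translate([18, 274, 0]) cylinder(h = 345, r = 18);
translate([338, 274, 0]) cylinder(h = 345, r = 18);
translate([68, 63, 386]) {
  cube([46, 22, 742]);
  translate([238, 0, 0]) cube([46, 22, 742]);
  translate([46, 0, 0]) cube([192, 22, 46]);
  translate([46, 0, 696]) cube([192, 22, 46]);
}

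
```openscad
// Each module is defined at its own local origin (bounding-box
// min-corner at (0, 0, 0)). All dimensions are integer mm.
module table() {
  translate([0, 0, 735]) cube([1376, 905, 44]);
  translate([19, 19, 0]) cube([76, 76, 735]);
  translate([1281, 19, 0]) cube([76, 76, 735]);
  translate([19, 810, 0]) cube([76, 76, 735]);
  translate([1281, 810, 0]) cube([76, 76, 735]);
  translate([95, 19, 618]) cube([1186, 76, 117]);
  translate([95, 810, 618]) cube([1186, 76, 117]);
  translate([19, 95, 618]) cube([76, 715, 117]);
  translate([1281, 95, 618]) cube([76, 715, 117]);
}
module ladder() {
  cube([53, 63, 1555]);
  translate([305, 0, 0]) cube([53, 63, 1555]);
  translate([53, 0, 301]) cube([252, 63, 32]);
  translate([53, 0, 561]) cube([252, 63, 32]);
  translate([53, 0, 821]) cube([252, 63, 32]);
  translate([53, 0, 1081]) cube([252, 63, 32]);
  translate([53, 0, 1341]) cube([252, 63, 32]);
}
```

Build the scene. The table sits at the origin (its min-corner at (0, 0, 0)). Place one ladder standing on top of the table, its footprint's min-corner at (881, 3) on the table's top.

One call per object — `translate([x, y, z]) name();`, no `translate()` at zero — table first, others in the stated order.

table();
translate([881, 3, 779]) ladder();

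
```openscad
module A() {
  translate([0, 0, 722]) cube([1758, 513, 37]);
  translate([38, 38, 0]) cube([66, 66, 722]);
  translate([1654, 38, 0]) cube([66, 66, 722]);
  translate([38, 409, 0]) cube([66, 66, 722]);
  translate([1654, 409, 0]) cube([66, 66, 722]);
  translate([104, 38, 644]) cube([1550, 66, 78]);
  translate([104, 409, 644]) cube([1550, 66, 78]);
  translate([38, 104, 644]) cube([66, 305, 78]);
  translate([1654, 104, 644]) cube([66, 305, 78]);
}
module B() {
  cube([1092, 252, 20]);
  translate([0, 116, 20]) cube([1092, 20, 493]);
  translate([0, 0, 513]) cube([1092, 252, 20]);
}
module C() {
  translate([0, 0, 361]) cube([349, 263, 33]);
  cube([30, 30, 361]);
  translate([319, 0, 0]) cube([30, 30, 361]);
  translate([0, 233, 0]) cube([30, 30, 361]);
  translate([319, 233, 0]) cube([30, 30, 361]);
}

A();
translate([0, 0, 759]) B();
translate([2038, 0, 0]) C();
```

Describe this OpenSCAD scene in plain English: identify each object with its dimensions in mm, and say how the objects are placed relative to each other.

A is a table with a 1758×513 mm rectangular top, 37 mm thick, top surface at z = 759 mm, supported by four 66×66 mm square legs, each inset 38 mm from the nearest pair of top edges, running from the floor. Four apron rails, 66 mm thick and 78 mm tall, run between adjacent legs with their top edges flush with the underside of the top and their outer faces flush with the legs' outer faces.

B is an I-beam lying along x, 1092 mm long. Overall section height 533 mm. Two flanges 252 mm wide (y) and 20 mm thick, one on the floor and one at the top; a web 20 mm thick runs between them, centred on the flange width.

C is a simple wooden stool: a rectangular seat 349 mm (x) by 263 mm (y), 33 mm thick, top face at z = 394 mm, on four square legs, each 30×30 mm in cross-section. The legs rest on z = 0, each flush with a corner of the seat.

The I-beam is on top of the table. The stool is on the floor beside the table on its +x side.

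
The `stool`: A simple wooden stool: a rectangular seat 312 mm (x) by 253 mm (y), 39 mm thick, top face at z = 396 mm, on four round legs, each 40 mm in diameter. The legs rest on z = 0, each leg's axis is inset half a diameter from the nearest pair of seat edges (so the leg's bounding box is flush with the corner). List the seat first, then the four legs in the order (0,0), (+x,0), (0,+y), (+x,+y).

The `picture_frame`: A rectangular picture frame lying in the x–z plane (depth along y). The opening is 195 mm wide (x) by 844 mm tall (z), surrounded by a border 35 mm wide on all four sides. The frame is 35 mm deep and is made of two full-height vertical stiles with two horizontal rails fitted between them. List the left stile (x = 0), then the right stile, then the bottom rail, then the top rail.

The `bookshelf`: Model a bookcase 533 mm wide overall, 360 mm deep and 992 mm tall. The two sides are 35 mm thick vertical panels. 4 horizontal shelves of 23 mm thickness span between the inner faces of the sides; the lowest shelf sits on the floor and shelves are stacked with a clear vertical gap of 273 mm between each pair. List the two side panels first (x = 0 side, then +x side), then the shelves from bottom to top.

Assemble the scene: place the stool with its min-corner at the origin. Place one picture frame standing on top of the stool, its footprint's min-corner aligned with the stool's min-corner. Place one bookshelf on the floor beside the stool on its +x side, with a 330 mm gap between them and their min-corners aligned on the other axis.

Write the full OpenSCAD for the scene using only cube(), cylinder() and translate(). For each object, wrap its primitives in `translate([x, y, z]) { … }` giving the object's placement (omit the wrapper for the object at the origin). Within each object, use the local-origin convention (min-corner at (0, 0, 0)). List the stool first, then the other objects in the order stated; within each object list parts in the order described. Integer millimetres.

translate([0, 0, 357]) cube([312, 253, 39]);
translate([20, 20, 0]) cylinder(h = 357, r = 20);
translate([292, 20, 0]) cylinder(h = 357, r = 20);
translate([20, 233, 0]) cylinder(h = 357, r = 20);
translate([292, 233, 0]) cylinder(h = 357, r = 20);
translate([0, 0, 396]) {
  cube([35, 35, 914]);
  translate([230, 0, 0]) cube([35, 35, 914]);
  translate([35, 0, 0]) cube([195, 35, 35]);
  translate([35, 0, 879]) cube([195, 35, 35]);
}
translate([642, 0, 0]) {
  cube([35, 360, 992]);
  translate([498, 0, 0]) cube([35, 360, 992]);
  translate([35, 0, 0]) cube([463, 360, 23]);
  translate([35, 0, 296]) cube([463, 360, 23]);
  translate([35, 0, 592]) cube([463, 360, 23]);
  translate([35, 0, 888]) cube([463, 360, 23]);
}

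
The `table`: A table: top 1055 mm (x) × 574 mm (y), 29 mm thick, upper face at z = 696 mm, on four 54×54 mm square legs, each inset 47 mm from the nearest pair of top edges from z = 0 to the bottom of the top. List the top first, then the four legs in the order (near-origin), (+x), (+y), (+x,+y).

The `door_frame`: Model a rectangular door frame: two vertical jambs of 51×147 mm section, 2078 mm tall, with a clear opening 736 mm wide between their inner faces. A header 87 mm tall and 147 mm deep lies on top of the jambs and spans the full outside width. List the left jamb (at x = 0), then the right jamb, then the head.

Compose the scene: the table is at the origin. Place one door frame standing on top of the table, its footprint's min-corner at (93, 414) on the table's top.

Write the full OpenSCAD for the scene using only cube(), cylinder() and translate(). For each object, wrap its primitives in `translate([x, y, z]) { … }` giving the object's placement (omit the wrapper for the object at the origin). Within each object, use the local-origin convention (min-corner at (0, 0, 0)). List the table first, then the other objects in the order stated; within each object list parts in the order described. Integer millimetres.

translate([0, 0, 667]) cube([1055, 574, 29]);
translate([47, 47, 0]) cube([54, 54, 667]);
translate([954, 47, 0]) cube([54, 54, 667]);
translate([47, 473, 0]) cube([54, 54, 667]);
translate([954, 473, 0]) cube([54, 54, 667]);
translate([93, 414, 696]) {
  cube([51, 147, 2078]);
  translate([787, 0, 0]) cube([51, 147, 2078]);
  translate([0, 0, 2078]) cube([838, 147, 87]);
}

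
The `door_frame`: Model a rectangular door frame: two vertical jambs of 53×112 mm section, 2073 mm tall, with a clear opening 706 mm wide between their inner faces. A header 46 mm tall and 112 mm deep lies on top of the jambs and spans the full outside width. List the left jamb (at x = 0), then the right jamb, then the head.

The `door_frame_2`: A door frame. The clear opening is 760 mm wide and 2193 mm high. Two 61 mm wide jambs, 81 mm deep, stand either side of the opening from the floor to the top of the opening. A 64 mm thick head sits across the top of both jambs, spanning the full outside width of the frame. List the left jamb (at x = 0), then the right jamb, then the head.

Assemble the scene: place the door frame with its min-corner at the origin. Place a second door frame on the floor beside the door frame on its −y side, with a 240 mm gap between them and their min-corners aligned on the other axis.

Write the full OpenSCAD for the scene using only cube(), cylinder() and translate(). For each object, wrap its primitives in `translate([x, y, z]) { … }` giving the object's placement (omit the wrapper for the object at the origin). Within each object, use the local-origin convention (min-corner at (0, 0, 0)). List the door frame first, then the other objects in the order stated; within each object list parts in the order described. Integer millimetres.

cube([53, 112, 2073]);
translate([759, 0, 0]) cube([53, 112, 2073]);
translate([0, 0, 2073]) cube([812, 112, 46]);
translate([0, -321, 0]) {
  cube([61, 81, 2193]);
  translate([821, 0, 0]) cube([61, 81, 2193]);
  translate([0, 0, 2193]) cube([882, 81, 64]);
}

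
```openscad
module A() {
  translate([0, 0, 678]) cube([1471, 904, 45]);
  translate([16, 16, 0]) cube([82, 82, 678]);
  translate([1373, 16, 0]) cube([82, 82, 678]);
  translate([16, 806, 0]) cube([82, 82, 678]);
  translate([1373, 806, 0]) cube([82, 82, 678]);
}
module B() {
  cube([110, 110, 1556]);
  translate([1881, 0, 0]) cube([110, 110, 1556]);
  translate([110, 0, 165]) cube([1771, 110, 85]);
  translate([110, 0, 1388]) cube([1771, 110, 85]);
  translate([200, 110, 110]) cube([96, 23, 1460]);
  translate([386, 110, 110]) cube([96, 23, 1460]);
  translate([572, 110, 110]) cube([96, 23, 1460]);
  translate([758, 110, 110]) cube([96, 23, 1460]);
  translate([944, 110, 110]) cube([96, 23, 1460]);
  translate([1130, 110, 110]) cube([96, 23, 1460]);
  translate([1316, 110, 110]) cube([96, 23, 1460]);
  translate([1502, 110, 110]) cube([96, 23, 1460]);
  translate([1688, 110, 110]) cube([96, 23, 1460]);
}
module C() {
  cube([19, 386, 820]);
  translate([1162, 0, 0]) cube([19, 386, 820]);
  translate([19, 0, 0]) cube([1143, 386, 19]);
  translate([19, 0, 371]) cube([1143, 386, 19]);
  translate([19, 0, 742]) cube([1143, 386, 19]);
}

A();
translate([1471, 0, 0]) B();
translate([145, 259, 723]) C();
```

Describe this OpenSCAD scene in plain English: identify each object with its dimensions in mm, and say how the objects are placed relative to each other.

A is a table: top 1471 mm (x) × 904 mm (y), 45 mm thick, upper face at z = 723 mm, on four 82×82 mm square legs, each inset 16 mm from the nearest pair of top edges, running from z = 0 to the bottom of the top.

B is a fence section. Two 110×110 mm posts, 1556 mm tall, stand on the floor with a clear span of 1771 mm between their inner faces. Two horizontal rails of 110×85 mm section span the gap between the posts with their undersides at z = 165 mm and z = 1388 mm, flush with the posts' −y face. 9 pickets, each 96 mm wide, 23 mm thick and 1460 mm tall, are fixed to the +y face of the rails with their bottoms at z = 110 mm, evenly spaced across the span with equal gaps (rounded down to the nearest mm) at the −x end and between each pair — any rounding remainder accumulates at the +x end.

C is a bookshelf 1181 mm wide overall, 386 mm deep and 820 mm tall. The two sides are 19 mm thick vertical panels. 3 horizontal shelves of 19 mm thickness span between the inner faces of the sides; the lowest shelf sits on the floor and shelves are stacked with a clear vertical gap of 352 mm between each pair.

The fence section is against the table's +x side, with their −y faces flush. The bookshelf is on top of the table, centred.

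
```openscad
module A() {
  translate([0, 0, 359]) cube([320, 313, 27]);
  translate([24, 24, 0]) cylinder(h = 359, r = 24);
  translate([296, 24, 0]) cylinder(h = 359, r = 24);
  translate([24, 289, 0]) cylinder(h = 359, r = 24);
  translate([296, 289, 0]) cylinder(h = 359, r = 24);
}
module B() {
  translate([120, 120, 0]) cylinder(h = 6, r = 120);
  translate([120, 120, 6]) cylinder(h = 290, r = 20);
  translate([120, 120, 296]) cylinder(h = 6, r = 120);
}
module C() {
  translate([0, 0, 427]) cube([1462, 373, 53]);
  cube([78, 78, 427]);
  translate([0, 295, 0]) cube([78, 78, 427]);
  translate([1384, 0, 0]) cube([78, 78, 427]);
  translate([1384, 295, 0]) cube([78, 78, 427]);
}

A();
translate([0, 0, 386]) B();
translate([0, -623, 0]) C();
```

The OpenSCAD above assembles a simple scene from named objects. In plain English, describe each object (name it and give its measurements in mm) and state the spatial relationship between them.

A is a four-legged stool. The seat is a 320×313×27 mm slab whose top surface is at z = 386 mm; four round legs, each 48 mm in diameter, run from the floor (z = 0) to the underside of the seat, each leg's axis is inset half a diameter from the nearest pair of seat edges (so the leg's bounding box is flush with the corner).

B is a spool: two coaxial disc flanges of radius 120 mm and thickness 6 mm, joined by a core cylinder of radius 20 mm and height 290 mm. The lower flange rests on z = 0 and the three cylinders share a vertical axis.

C is a bench: a 1462×373 mm seat slab, 53 mm thick, top at z = 480 mm, on four 78×78 mm square legs flush with the seat corners and standing on z = 0.

The spool is on top of the stool. The bench is on the floor beside the stool on its −y side.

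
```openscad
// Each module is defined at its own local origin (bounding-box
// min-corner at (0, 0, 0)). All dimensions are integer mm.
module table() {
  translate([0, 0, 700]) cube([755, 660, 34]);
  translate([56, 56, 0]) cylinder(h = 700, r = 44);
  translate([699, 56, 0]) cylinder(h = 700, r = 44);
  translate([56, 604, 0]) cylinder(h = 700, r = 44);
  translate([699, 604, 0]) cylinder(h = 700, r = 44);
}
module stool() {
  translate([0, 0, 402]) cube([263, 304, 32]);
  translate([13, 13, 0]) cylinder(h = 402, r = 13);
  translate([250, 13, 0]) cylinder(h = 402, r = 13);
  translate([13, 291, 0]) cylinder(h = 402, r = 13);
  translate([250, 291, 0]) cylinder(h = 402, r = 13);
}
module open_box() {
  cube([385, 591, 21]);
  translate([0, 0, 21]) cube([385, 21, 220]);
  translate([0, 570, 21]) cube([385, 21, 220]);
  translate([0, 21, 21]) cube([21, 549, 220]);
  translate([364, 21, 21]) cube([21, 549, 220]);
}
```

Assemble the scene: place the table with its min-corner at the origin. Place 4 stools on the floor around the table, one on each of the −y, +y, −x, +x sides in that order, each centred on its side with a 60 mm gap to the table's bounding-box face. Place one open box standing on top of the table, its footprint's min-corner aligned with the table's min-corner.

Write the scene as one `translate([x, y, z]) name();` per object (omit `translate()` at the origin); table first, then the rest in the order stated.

table();
translate([246, -364, 0]) stool();
translate([246, 720, 0]) stool();
translate([-323, 178, 0]) stool();
translate([815, 178, 0]) stool();
translate([0, 0, 734]) open_box();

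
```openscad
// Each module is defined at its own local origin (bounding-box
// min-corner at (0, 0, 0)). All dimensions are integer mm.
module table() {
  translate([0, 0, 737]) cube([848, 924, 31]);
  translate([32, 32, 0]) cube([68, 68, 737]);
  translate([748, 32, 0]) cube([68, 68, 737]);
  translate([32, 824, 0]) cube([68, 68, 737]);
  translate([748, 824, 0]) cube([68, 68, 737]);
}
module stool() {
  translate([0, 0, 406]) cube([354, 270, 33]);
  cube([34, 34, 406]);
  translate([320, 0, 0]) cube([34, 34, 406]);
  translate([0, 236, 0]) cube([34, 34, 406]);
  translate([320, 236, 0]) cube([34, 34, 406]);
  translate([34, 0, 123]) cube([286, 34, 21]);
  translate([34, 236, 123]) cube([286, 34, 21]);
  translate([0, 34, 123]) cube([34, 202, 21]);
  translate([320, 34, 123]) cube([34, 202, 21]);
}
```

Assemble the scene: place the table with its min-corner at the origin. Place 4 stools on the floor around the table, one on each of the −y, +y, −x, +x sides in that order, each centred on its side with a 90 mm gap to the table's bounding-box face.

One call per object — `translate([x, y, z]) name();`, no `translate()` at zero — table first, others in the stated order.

table();
translate([247, -360, 0]) stool();
translate([247, 1014, 0]) stool();
translate([-444, 327, 0]) stool();
translate([938, 327, 0]) stool();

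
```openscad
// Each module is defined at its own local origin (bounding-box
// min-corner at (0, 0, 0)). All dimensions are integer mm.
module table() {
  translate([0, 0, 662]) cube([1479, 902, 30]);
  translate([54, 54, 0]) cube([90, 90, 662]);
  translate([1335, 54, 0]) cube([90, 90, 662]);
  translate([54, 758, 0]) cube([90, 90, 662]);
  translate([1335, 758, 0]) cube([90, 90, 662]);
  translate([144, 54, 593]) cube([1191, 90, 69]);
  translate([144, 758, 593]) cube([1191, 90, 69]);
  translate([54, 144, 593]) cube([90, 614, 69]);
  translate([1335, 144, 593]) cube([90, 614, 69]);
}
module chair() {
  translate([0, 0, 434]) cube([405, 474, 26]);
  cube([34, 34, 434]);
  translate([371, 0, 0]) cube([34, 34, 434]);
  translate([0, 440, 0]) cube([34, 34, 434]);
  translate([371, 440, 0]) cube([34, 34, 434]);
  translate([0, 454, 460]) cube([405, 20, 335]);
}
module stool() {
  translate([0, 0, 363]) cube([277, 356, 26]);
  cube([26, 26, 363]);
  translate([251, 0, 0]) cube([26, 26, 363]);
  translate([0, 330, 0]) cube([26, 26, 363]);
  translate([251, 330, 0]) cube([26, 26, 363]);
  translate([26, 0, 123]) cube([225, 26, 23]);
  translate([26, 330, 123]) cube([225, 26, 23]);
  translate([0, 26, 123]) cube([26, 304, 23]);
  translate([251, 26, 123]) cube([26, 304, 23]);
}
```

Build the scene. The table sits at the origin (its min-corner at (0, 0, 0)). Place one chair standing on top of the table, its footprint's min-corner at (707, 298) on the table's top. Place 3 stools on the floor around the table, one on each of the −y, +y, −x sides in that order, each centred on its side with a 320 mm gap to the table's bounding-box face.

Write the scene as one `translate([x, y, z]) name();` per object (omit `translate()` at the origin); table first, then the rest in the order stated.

table();
translate([707, 298, 692]) chair();
translate([601, -676, 0]) stool();
translate([601, 1222, 0]) stool();
translate([-597, 273, 0]) stool();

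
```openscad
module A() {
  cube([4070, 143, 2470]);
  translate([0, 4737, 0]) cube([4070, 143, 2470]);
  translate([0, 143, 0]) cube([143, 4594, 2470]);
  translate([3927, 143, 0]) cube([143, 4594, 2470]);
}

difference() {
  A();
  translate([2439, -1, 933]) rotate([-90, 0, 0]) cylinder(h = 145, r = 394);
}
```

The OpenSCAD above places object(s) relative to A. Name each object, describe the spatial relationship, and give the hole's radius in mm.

A is a house frame. The house frame has a circular hole through its front wall. The hole's radius is 394 mm.

The subtracted cylinder has r = 394 mm.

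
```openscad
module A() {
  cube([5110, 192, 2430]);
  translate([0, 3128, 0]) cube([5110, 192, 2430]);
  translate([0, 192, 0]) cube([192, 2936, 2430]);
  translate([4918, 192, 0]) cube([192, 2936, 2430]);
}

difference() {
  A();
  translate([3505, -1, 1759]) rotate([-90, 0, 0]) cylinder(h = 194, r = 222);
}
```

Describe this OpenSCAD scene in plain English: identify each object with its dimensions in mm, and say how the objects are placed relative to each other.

A is the wall frame of a small rectangular building: four walls, each 2430 mm tall and 192 mm thick, enclosing a footprint 5110 mm (x) by 3320 mm (y) outside-to-outside, with no floor or roof. The front and back walls (the −y and +y sides) span the full width; the two side walls fit between them.

The house frame has a circular hole of radius 222 mm through its front wall, centred at (x = 3505, z = 1759).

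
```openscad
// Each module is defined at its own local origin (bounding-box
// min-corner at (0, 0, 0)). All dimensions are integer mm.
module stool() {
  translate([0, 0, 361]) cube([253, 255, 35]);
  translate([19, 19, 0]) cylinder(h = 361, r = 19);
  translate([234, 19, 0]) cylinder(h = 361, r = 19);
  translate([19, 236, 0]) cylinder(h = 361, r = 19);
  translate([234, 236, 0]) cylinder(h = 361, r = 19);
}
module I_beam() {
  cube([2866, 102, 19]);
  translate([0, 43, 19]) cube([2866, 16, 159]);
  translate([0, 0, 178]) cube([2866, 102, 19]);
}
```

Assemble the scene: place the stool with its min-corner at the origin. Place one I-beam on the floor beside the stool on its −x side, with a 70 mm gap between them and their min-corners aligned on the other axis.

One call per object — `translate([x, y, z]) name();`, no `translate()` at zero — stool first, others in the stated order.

stool();
translate([-2936, 0, 0]) I_beam();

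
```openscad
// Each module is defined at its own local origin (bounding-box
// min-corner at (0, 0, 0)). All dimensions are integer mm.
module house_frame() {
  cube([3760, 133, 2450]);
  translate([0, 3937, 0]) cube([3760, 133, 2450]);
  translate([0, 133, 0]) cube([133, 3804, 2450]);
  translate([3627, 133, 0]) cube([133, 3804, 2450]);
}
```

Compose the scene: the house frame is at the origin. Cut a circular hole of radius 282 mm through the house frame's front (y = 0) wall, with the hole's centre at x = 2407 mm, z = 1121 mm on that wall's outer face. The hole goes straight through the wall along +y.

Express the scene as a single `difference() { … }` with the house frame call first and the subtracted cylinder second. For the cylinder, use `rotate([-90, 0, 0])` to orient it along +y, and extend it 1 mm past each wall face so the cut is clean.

difference() {
  house_frame();
  translate([2407, -1, 1121]) rotate([-90, 0, 0]) cylinder(h = 135, r = 282);
}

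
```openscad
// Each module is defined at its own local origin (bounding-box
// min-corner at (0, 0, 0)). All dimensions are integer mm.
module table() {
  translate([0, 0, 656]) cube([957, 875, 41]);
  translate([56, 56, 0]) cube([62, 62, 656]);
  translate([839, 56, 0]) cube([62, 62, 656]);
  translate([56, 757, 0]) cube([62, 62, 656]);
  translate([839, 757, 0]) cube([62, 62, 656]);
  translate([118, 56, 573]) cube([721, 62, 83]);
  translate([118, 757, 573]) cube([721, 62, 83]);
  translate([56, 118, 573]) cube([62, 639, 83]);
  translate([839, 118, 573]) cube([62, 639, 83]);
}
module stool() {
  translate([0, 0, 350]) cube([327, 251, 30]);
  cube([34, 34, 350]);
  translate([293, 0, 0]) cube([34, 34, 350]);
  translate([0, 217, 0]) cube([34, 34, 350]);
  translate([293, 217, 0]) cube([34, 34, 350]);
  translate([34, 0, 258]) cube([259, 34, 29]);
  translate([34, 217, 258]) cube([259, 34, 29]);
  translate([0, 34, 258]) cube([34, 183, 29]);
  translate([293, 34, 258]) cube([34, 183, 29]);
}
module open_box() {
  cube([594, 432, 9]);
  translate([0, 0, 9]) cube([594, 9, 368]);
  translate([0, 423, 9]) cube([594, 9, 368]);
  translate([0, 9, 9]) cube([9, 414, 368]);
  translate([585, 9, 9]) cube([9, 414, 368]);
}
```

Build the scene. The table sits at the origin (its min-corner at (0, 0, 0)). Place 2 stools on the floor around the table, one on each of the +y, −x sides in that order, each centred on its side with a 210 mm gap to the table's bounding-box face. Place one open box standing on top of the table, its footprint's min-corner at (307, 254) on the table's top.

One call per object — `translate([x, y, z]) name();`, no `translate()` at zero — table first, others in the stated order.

table();
translate([315, 1085, 0]) stool();
translate([-537, 312, 0]) stool();
translate([307, 254, 697]) open_box();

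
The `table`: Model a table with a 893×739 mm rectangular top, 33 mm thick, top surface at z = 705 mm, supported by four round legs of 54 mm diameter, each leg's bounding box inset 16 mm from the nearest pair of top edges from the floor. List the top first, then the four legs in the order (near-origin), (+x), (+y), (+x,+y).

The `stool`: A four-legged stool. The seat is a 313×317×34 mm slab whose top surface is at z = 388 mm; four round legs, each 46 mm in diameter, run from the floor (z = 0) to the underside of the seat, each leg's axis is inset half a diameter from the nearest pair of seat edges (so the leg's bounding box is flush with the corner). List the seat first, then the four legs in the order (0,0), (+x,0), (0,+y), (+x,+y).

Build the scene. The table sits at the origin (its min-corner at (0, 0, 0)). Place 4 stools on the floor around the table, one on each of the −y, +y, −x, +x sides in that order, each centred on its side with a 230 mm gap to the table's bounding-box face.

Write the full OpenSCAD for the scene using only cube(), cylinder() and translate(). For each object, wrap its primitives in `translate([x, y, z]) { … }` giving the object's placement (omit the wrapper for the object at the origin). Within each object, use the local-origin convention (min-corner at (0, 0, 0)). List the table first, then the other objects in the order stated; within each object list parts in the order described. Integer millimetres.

translate([0, 0, 672]) cube([893, 739, 33]);
translate([43, 43, 0]) cylinder(h = 672, r = 27);
translate([850, 43, 0]) cylinder(h = 672, r = 27);
translate([43, 696, 0]) cylinder(h = 672, r = 27);
translate([850, 696, 0]) cylinder(h = 672, r = 27);
translate([290, -547, 0]) {
  translate([0, 0, 354]) cube([313, 317, 34]);
  translate([23, 23, 0]) cylinder(h = 354, r = 23);
  translate([290, 23, 0]) cylinder(h = 354, r = 23);
  translate([23, 294, 0]) cylinder(h = 354, r = 23);
  translate([290, 294, 0]) cylinder(h = 354, r = 23);
}
translate([290, 969, 0]) {
  translate([0, 0, 354]) cube([313, 317, 34]);
  translate([23, 23, 0]) cylinder(h = 354, r = 23);
  translate([290, 23, 0]) cylinder(h = 354, r = 23);
  translate([23, 294, 0]) cylinder(h = 354, r = 23);
  translate([290, 294, 0]) cylinder(h = 354, r = 23);
}
translate([-543, 211, 0]) {
  translate([0, 0, 354]) cube([313, 317, 34]);
  translate([23, 23, 0]) cylinder(h = 354, r = 23);
  translate([290, 23, 0]) cylinder(h = 354, r = 23);
  translate([23, 294, 0]) cylinder(h = 354, r = 23);
  translate([290, 294, 0]) cylinder(h = 354, r = 23);
}
translate([1123, 211, 0]) {
  translate([0, 0, 354]) cube([313, 317, 34]);
  translate([23, 23, 0]) cylinder(h = 354, r = 23);
  translate([290, 23, 0]) cylinder(h = 354, r = 23);
  translate([23, 294, 0]) cylinder(h = 354, r = 23);
  translate([290, 294, 0]) cylinder(h = 354, r = 23);
}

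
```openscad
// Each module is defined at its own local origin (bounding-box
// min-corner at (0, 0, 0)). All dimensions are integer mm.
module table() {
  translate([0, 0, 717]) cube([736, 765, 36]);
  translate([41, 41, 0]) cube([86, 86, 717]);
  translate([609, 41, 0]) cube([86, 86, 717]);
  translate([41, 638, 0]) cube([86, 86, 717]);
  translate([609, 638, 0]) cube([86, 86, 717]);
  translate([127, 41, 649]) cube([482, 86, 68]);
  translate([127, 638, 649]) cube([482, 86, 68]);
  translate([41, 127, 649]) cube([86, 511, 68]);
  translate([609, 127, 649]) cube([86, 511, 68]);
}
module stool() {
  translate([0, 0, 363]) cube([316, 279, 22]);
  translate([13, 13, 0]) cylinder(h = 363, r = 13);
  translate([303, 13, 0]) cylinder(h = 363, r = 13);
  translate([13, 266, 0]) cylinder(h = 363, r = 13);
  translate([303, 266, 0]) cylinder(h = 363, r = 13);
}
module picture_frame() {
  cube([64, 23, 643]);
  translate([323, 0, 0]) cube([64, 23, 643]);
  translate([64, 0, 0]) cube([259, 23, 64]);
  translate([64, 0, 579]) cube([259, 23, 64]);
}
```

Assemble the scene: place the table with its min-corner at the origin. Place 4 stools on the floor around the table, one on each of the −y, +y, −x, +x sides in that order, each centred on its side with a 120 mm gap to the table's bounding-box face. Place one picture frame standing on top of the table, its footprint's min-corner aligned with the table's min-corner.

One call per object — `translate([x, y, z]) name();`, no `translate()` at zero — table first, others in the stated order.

table();
translate([210, -399, 0]) stool();
translate([210, 885, 0]) stool();
translate([-436, 243, 0]) stool();
translate([856, 243, 0]) stool();
translate([0, 0, 753]) picture_frame();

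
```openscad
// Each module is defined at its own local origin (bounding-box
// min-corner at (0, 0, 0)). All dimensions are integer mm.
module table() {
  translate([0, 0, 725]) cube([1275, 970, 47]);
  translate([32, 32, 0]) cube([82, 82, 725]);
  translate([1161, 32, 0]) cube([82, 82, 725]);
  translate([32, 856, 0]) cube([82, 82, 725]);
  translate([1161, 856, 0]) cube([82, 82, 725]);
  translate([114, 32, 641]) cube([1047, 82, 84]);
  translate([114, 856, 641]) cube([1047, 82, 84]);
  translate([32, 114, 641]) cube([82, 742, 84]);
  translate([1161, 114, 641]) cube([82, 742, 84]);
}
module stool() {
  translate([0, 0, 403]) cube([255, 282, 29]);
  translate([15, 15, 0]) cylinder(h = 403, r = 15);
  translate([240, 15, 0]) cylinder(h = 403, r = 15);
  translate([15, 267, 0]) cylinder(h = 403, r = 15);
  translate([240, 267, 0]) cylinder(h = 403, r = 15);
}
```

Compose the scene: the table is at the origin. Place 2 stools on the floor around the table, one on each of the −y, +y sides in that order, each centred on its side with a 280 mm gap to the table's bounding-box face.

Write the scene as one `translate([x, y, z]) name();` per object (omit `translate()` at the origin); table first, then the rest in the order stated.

table();
translate([510, -562, 0]) stool();
translate([510, 1250, 0]) stool();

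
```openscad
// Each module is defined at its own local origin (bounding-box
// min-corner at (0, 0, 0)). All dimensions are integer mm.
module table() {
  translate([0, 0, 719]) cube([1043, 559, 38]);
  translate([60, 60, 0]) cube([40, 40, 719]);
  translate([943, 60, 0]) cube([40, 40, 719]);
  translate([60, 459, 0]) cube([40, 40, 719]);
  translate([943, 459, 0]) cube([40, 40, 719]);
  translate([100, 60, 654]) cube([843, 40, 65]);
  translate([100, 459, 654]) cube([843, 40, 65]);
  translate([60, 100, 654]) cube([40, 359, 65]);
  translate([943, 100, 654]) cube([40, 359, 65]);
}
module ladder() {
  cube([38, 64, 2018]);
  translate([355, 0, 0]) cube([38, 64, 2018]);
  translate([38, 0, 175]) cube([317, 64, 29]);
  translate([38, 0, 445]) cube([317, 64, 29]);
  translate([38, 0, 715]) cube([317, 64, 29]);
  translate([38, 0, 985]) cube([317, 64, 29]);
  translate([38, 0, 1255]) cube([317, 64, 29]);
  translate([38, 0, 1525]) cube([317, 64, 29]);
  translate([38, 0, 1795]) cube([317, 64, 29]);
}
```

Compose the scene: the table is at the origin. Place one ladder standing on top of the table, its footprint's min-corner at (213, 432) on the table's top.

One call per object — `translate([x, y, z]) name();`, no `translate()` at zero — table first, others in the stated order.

table();
translate([213, 432, 757]) ladder();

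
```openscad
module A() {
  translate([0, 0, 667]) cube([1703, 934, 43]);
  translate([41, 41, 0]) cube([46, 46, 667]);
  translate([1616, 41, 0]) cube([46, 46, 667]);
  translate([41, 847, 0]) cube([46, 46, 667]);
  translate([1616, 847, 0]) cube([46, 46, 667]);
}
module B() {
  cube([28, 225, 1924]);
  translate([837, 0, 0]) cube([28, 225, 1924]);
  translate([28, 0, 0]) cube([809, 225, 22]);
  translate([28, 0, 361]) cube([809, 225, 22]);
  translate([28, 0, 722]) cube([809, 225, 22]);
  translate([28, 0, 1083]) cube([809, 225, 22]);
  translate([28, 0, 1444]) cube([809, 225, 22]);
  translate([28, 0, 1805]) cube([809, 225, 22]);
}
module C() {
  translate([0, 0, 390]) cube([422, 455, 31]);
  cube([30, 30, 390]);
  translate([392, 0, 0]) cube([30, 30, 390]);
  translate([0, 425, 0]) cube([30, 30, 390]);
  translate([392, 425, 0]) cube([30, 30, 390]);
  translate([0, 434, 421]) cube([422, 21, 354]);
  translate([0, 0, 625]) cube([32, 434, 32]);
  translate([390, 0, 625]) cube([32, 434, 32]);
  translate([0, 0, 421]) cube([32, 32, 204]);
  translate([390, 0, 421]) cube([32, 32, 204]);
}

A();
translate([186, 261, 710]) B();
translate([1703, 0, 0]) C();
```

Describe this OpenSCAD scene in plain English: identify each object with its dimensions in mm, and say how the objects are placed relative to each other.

A is a rectangular dining table. The top is 1703×934×43 mm with its upper surface at z = 710 mm. It stands on four 46×46 mm square legs, each inset 41 mm from the nearest pair of top edges, running from the floor to the underside of the top.

B is an open bookshelf. Two side panels, each 28 mm thick, 225 mm deep and 1924 mm tall, stand 865 mm apart (outside-to-outside). Between them sit 6 shelves, each 22 mm thick and 225 mm deep, spanning the full gap between the sides. The bottom shelf rests on the floor (its underside at z = 0) and the clear gap between one shelf's top and the next shelf's underside is 339 mm.

C is a chair: 422×455 mm seat, 31 mm thick, top at z = 421 mm, on four 30 mm square corner legs flush with the seat edges. A 21 mm thick backrest slab spans the full seat width, extending 354 mm above the seat top, its back face flush with the seat's +y edge. Two armrests of 32×32 mm section run along each side from the seat's front edge to the front of the backrest, top faces 236 mm above the seat top and outer faces flush with the seat's x-edges; a 32×32 mm post under the front of each armrest stands on the seat at the front corner.

The bookshelf is on top of the table. The chair is against the table's +x side, with their −y faces flush.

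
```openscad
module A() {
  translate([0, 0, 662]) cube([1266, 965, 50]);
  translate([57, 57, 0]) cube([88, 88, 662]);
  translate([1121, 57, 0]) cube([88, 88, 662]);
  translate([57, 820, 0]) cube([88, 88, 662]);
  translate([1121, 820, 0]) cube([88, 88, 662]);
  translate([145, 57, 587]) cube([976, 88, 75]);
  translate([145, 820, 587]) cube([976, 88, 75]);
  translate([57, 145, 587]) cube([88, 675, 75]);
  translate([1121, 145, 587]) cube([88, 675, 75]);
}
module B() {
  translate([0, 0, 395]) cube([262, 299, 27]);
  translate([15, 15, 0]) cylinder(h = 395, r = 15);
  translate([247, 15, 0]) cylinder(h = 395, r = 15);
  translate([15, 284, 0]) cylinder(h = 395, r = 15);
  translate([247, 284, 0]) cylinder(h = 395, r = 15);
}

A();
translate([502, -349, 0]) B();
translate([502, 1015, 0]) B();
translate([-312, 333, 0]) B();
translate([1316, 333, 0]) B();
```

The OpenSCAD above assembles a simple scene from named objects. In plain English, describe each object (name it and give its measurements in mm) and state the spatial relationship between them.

A is a rectangular dining table. The top is 1266×965×50 mm with its upper surface at z = 712 mm. It stands on four 88×88 mm square legs, each inset 57 mm from the nearest pair of top edges, running from the floor to the underside of the top. Four apron rails, 88 mm thick and 75 mm tall, run between adjacent legs with their top edges flush with the underside of the top and their outer faces flush with the legs' outer faces.

B is a four-legged stool. The seat is a 262×299×27 mm slab whose top surface is at z = 422 mm; four round legs, each 30 mm in diameter, run from the floor (z = 0) to the underside of the seat, each leg's axis is inset half a diameter from the nearest pair of seat edges (so the leg's bounding box is flush with the corner).

Four stools sit around the table at the −y, +y, −x, +x sides.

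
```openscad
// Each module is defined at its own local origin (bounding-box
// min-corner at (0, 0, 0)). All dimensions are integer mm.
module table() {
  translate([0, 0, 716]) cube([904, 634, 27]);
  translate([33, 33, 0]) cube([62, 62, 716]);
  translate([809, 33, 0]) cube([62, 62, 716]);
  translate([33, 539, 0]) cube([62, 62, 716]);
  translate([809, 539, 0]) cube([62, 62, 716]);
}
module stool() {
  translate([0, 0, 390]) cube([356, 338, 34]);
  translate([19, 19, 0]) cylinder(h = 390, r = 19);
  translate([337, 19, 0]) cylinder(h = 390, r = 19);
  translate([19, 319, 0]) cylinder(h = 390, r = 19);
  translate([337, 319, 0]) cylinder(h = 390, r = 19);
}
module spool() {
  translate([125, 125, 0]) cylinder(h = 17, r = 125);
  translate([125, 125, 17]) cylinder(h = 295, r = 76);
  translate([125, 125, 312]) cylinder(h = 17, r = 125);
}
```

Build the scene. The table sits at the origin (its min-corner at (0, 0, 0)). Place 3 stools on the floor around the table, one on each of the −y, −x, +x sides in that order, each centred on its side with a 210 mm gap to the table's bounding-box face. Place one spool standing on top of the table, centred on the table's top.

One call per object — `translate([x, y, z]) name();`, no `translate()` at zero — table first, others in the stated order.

table();
translate([274, -548, 0]) stool();
translate([-566, 148, 0]) stool();
translate([1114, 148, 0]) stool();
translate([327, 192, 743]) spool();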